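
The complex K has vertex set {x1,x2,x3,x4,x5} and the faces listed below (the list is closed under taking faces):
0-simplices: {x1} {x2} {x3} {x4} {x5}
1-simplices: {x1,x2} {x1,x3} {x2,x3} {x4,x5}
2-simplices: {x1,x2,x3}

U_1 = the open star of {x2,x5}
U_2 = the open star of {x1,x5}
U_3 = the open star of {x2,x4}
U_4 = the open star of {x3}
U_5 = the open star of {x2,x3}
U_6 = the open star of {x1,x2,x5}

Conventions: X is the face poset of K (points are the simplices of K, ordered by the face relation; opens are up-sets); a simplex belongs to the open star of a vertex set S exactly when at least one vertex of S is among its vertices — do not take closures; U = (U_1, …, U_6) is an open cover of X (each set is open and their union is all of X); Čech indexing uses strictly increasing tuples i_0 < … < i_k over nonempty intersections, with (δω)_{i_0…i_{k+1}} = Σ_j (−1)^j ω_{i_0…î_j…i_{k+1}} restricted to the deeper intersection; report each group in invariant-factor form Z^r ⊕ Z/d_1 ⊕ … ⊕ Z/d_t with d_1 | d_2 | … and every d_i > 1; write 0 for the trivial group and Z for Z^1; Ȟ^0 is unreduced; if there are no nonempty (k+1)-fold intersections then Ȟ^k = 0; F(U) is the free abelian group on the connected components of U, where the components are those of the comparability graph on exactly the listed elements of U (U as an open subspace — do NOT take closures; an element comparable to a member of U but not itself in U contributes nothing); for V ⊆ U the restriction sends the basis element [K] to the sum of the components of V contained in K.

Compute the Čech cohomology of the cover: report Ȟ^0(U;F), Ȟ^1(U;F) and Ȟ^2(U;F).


nerve of the cover:
  U1={{x2},{x5},{x1,x2},{x2,x3},{x4,x5},{x1,x2,x3}} U2={{x1},{x5},{x1,x2},{x1,x3},{x4,x5},{x1,x2,x3}} U3={{x2},{x4},{x1,x2},{x2,x3},{x4,x5},{x1,x2,x3}} U4={{x3},{x1,x3},{x2,x3},{x1,x2,x3}} U5={{x2},{x3},{x1,x2},{x1,x3},{x2,x3},{x1,x2,x3}} U6={{x1},{x2},{x5},{x1,x2},{x1,x3},{x2,x3},{x4,x5},{x1,x2,x3}}
  U12={{x5},{x1,x2},{x4,x5},{x1,x2,x3}} U13={{x2},{x1,x2},{x2,x3},{x4,x5},{x1,x2,x3}} U14={{x2,x3},{x1,x2,x3}} U15={{x2},{x1,x2},{x2,x3},{x1,x2,x3}} U16={{x2},{x5},{x1,x2},{x2,x3},{x4,x5},{x1,x2,x3}} U23={{x1,x2},{x4,x5},{x1,x2,x3}} U24={{x1,x3},{x1,x2,x3}} U25={{x1,x2},{x1,x3},{x1,x2,x3}} U26={{x1},{x5},{x1,x2},{x1,x3},{x4,x5},{x1,x2,x3}} U34={{x2,x3},{x1,x2,x3}} U35={{x2},{x1,x2},{x2,x3},{x1,x2,x3}} U36={{x2},{x1,x2},{x2,x3},{x4,x5},{x1,x2,x3}} U45={{x3},{x1,x3},{x2,x3},{x1,x2,x3}} U46={{x1,x3},{x2,x3},{x1,x2,x3}} U56={{x2},{x1,x2},{x1,x3},{x2,x3},{x1,x2,x3}}
  U123={{x1,x2},{x4,x5},{x1,x2,x3}} U124={{x1,x2,x3}} U125={{x1,x2},{x1,x2,x3}} U126={{x5},{x1,x2},{x4,x5},{x1,x2,x3}} U134={{x2,x3},{x1,x2,x3}} U135={{x2},{x1,x2},{x2,x3},{x1,x2,x3}} U136={{x2},{x1,x2},{x2,x3},{x4,x5},{x1,x2,x3}} U145={{x2,x3},{x1,x2,x3}} U146={{x2,x3},{x1,x2,x3}} U156={{x2},{x1,x2},{x2,x3},{x1,x2,x3}} U234={{x1,x2,x3}} U235={{x1,x2},{x1,x2,x3}} U236={{x1,x2},{x4,x5},{x1,x2,x3}} U245={{x1,x3},{x1,x2,x3}} U246={{x1,x3},{x1,x2,x3}} U256={{x1,x2},{x1,x3},{x1,x2,x3}} U345={{x2,x3},{x1,x2,x3}} U346={{x2,x3},{x1,x2,x3}} U356={{x2},{x1,x2},{x2,x3},{x1,x2,x3}} U456={{x1,x3},{x2,x3},{x1,x2,x3}}
  U1234={{x1,x2,x3}} U1235={{x1,x2},{x1,x2,x3}} U1236={{x1,x2},{x4,x5},{x1,x2,x3}} U1245={{x1,x2,x3}} U1246={{x1,x2,x3}} U1256={{x1,x2},{x1,x2,x3}} U1345={{x2,x3},{x1,x2,x3}} U1346={{x2,x3},{x1,x2,x3}} U1356={{x2},{x1,x2},{x2,x3},{x1,x2,x3}} U1456={{x2,x3},{x1,x2,x3}} U2345={{x1,x2,x3}} U2346={{x1,x2,x3}} U2356={{x1,x2},{x1,x2,x3}} U2456={{x1,x3},{x1,x2,x3}} U3456={{x2,x3},{x1,x2,x3}}
  U12345={{x1,x2,x3}} U12346={{x1,x2,x3}} U12356={{x1,x2},{x1,x2,x3}} U12456={{x1,x2,x3}} U13456={{x2,x3},{x1,x2,x3}} U23456={{x1,x2,x3}}
  U123456={{x1,x2,x3}}
components per intersection:
  U1: {{x2},{x1,x2},{x2,x3},{x1,x2,x3}} {{x5},{x4,x5}}
  U2: {{x1},{x1,x2},{x1,x3},{x1,x2,x3}} {{x5},{x4,x5}}
  U3: {{x2},{x1,x2},{x2,x3},{x1,x2,x3}} {{x4},{x4,x5}}
  U4: {{x3},{x1,x3},{x2,x3},{x1,x2,x3}}
  U5: {{x2},{x3},{x1,x2},{x1,x3},{x2,x3},{x1,x2,x3}}
  U6: {{x1},{x2},{x1,x2},{x1,x3},{x2,x3},{x1,x2,x3}} {{x5},{x4,x5}}
  U12: {{x5},{x4,x5}} {{x1,x2},{x1,x2,x3}}
  U13: {{x2},{x1,x2},{x2,x3},{x1,x2,x3}} {{x4,x5}}
  U14: {{x2,x3},{x1,x2,x3}}
  U15: {{x2},{x1,x2},{x2,x3},{x1,x2,x3}}
  U16: {{x2},{x1,x2},{x2,x3},{x1,x2,x3}} {{x5},{x4,x5}}
  U23: {{x1,x2},{x1,x2,x3}} {{x4,x5}}
  U24: {{x1,x3},{x1,x2,x3}}
  U25: {{x1,x2},{x1,x3},{x1,x2,x3}}
  U26: {{x1},{x1,x2},{x1,x3},{x1,x2,x3}} {{x5},{x4,x5}}
  U34: {{x2,x3},{x1,x2,x3}}
  U35: {{x2},{x1,x2},{x2,x3},{x1,x2,x3}}
  U36: {{x2},{x1,x2},{x2,x3},{x1,x2,x3}} {{x4,x5}}
  U45: {{x3},{x1,x3},{x2,x3},{x1,x2,x3}}
  U46: {{x1,x3},{x2,x3},{x1,x2,x3}}
  U56: {{x2},{x1,x2},{x1,x3},{x2,x3},{x1,x2,x3}}
  U123: {{x1,x2},{x1,x2,x3}} {{x4,x5}}
  U124: {{x1,x2,x3}}
  U125: {{x1,x2},{x1,x2,x3}}
  U126: {{x5},{x4,x5}} {{x1,x2},{x1,x2,x3}}
  U134: {{x2,x3},{x1,x2,x3}}
  U135: {{x2},{x1,x2},{x2,x3},{x1,x2,x3}}
  U136: {{x2},{x1,x2},{x2,x3},{x1,x2,x3}} {{x4,x5}}
  U145: {{x2,x3},{x1,x2,x3}}
  U146: {{x2,x3},{x1,x2,x3}}
  U156: {{x2},{x1,x2},{x2,x3},{x1,x2,x3}}
  U234: {{x1,x2,x3}}
  U235: {{x1,x2},{x1,x2,x3}}
  U236: {{x1,x2},{x1,x2,x3}} {{x4,x5}}
  U245: {{x1,x3},{x1,x2,x3}}
  U246: {{x1,x3},{x1,x2,x3}}
  U256: {{x1,x2},{x1,x3},{x1,x2,x3}}
  U345: {{x2,x3},{x1,x2,x3}}
  U346: {{x2,x3},{x1,x2,x3}}
  U356: {{x2},{x1,x2},{x2,x3},{x1,x2,x3}}
  U456: {{x1,x3},{x2,x3},{x1,x2,x3}}
  U1234: {{x1,x2,x3}}
  U1235: {{x1,x2},{x1,x2,x3}}
  U1236: {{x1,x2},{x1,x2,x3}} {{x4,x5}}
  U1245: {{x1,x2,x3}}
  U1246: {{x1,x2,x3}}
  U1256: {{x1,x2},{x1,x2,x3}}
  U1345: {{x2,x3},{x1,x2,x3}}
  U1346: {{x2,x3},{x1,x2,x3}}
  U1356: {{x2},{x1,x2},{x2,x3},{x1,x2,x3}}
  U1456: {{x2,x3},{x1,x2,x3}}
  U2345: {{x1,x2,x3}}
  U2346: {{x1,x2,x3}}
  U2356: {{x1,x2},{x1,x2,x3}}
  U2456: {{x1,x3},{x1,x2,x3}}
  U3456: {{x2,x3},{x1,x2,x3}}
  U12345: {{x1,x2,x3}}
  U12346: {{x1,x2,x3}}
  U12356: {{x1,x2},{x1,x2,x3}}
  U12456: {{x1,x2,x3}}
  U13456: {{x2,x3},{x1,x2,x3}}
  U23456: {{x1,x2,x3}}
  U123456: {{x1,x2,x3}}
C dims 10,21,24,16; δ0: rk 8, SNF 1^8; δ1: rk 13, SNF 1^13; δ2: rk 11, SNF 1^11
Ȟ^0 = (10 − 8) − 0 = 2, so Ȟ^0 ≅ Z^2
Ȟ^1 = (21 − 13) − 8 = 0, so Ȟ^1 ≅ 0
Ȟ^2 = (24 − 11) − 13 = 0, so Ȟ^2 ≅ 0

Ȟ^0 ≅ Z^2,  Ȟ^1 ≅ 0,  Ȟ^2 ≅ 0


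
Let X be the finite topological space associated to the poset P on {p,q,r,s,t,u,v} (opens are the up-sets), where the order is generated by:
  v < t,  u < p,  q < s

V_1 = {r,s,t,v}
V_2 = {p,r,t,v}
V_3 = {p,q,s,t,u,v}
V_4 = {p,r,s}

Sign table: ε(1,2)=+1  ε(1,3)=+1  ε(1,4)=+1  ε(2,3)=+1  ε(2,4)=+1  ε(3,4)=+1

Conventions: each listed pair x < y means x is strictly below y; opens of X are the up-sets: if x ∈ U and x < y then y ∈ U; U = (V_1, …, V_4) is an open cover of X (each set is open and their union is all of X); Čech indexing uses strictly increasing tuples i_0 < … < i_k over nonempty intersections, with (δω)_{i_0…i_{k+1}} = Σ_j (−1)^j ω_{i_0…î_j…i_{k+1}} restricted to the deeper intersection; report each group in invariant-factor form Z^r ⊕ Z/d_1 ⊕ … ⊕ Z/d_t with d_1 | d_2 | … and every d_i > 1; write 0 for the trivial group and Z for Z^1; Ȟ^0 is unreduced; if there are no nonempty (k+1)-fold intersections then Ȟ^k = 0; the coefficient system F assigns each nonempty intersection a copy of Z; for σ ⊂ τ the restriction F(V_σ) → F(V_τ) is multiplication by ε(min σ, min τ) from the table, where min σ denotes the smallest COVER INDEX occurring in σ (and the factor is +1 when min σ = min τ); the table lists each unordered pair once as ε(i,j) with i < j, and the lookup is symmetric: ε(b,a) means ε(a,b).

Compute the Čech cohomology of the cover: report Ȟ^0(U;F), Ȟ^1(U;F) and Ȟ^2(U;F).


Ȟ^0(U;F) ≅ Z,  Ȟ^1(U;F) ≅ 0,  Ȟ^2(U;F) ≅ Z

nerve of the cover:
  V12={r,t,v} V13={s,t,v} V14={r,s} V23={p,t,v} V24={p,r} V34={p,s}
  V123={t,v} V124={r} V134={s} V234={p}
C dims 4,6,4; δ0: rk 3, SNF 1^3; δ1: rk 3, SNF 1^3
Ȟ^0 = (4 − 3) − 0 = 1, so Ȟ^0 ≅ Z
Ȟ^1 = (6 − 3) − 3 = 0, so Ȟ^1 ≅ 0
Ȟ^2 = (4 − 0) − 3 = 1, so Ȟ^2 ≅ Z


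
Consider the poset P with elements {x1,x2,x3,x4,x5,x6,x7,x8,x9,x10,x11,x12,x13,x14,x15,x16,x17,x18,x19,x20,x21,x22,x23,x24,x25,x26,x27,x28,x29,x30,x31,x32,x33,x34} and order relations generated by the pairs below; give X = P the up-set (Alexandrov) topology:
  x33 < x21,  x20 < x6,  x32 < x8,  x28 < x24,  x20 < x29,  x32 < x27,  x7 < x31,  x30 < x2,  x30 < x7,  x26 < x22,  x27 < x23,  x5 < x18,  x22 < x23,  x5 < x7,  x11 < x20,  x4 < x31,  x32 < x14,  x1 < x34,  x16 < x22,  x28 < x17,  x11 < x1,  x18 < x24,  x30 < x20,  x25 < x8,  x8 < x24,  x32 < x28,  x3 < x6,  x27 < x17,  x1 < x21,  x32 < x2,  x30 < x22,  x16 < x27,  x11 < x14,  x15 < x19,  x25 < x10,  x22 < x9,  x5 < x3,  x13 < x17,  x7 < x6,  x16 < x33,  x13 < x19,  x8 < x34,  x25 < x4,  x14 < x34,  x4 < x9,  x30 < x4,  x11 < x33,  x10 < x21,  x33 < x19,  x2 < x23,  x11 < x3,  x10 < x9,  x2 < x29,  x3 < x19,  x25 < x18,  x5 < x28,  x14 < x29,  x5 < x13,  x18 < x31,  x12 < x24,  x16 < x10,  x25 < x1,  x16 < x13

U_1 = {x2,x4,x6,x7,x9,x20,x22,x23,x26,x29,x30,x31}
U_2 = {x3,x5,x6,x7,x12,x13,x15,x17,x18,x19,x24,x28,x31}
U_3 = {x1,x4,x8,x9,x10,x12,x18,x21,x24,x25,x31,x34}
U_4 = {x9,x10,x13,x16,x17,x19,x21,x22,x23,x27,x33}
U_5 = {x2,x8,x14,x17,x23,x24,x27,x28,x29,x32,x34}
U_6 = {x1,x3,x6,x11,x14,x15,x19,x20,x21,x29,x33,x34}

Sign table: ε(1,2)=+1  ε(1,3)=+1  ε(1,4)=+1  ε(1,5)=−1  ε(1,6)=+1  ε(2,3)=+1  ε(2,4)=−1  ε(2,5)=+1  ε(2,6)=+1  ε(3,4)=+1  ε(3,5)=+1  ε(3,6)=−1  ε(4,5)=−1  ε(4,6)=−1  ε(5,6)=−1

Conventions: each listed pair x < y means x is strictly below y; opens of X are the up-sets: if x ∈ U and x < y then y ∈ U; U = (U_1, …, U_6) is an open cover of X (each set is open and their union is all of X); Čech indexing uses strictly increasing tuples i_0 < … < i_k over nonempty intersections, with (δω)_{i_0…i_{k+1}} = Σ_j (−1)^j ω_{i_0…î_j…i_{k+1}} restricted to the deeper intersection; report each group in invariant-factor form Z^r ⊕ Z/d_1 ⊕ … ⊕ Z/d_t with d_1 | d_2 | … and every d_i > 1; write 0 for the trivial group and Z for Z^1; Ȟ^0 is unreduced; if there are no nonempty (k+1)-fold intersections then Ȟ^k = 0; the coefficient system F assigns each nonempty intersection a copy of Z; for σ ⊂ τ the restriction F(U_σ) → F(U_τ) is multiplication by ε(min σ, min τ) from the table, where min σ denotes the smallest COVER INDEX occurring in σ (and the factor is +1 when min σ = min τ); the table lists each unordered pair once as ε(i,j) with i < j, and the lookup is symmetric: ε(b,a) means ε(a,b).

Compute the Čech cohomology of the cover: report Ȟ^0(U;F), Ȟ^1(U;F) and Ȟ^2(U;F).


nonempty overlaps:
  U12={x6,x7,x31} U13={x4,x9,x31} U14={x9,x22,x23} U15={x2,x23,x29} U16={x6,x20,x29} U23={x12,x18,x24,x31} U24={x13,x17,x19} U25={x17,x24,x28} U26={x3,x6,x15,x19} U34={x9,x10,x21} U35={x8,x24,x34} U36={x1,x21,x34} U45={x17,x23,x27} U46={x19,x21,x33} U56={x14,x29,x34}
  U123={x31} U126={x6} U134={x9} U145={x23} U156={x29} U235={x24} U245={x17} U246={x19} U346={x21} U356={x34}
C dims 6,15,10; δ0: rk 6, SNF 1^5·2; δ1: rk 9, SNF 1^9
degree 0: 6−6−0 = 0 → Ȟ^0 ≅ 0
degree 1: 15−9−6 = 0 plus torsion [2] → Ȟ^1 ≅ Z/2
degree 2: 10−0−9 = 1 → Ȟ^2 ≅ Z

Ȟ^0 = 0,  Ȟ^1 = Z/2,  Ȟ^2 = Z


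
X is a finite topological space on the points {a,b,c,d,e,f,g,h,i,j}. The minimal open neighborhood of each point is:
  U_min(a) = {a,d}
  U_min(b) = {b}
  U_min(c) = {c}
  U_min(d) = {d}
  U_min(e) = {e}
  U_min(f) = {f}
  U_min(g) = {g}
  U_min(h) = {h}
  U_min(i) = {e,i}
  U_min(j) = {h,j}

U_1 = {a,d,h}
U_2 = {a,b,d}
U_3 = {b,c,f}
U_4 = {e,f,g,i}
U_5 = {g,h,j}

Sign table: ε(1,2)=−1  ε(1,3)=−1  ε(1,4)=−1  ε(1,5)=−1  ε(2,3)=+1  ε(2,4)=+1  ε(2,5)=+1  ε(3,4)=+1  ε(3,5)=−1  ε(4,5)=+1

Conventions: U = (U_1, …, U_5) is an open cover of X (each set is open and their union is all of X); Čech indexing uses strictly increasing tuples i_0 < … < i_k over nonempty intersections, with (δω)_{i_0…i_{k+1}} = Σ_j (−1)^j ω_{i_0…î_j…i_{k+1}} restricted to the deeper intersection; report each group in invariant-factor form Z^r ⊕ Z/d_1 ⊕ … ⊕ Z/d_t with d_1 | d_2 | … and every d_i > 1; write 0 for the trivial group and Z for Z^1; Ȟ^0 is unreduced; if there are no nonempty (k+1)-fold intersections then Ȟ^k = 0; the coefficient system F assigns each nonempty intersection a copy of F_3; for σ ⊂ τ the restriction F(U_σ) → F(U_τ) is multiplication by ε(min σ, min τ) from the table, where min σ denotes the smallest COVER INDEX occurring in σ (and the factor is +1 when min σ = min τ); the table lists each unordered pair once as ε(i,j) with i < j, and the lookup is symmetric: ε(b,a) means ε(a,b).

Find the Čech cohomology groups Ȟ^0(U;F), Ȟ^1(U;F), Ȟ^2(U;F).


nonempty intersections:
  U12={a,d} U15={h} U23={b} U34={f} U45={g}
C dims 5,5; δ0: rk_F3 4
Ȟ^0: (5−4)−0=1 ⇒ Z/3
Ȟ^1: (5−0)−4=1 ⇒ Z/3
Ȟ^2: (0−0)−0=0 ⇒ 0

Ȟ^0(U;F) ≅ Z/3, Ȟ^1(U;F) ≅ Z/3 and Ȟ^2(U;F) ≅ 0


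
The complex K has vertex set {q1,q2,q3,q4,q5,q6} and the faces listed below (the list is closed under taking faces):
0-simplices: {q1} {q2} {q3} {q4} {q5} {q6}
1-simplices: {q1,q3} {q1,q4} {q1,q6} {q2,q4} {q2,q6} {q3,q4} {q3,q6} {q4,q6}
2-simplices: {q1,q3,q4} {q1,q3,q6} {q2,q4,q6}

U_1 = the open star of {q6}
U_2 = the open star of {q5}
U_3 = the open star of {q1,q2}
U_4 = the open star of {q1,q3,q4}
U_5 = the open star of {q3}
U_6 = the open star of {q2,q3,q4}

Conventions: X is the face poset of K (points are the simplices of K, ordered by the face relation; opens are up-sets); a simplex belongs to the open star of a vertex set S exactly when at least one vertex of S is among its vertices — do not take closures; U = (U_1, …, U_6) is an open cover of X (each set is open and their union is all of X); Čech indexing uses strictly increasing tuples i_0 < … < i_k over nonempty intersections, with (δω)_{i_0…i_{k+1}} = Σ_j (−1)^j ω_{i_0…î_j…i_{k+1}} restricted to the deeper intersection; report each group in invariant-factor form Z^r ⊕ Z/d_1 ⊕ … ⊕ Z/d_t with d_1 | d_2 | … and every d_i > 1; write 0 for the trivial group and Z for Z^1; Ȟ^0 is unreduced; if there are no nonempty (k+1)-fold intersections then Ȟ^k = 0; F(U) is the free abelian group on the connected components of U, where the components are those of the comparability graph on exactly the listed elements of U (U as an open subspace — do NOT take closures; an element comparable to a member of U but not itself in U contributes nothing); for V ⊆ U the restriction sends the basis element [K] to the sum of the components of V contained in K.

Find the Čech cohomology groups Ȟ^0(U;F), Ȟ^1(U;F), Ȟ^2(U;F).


nonempty intersections:
  U1={{q6},{q1,q6},{q2,q6},{q3,q6},{q4,q6},{q1,q3,q6},{q2,q4,q6}} U2={{q5}} U3={{q1},{q2},{q1,q3},{q1,q4},{q1,q6},{q2,q4},{q2,q6},{q1,q3,q4},{q1,q3,q6},{q2,q4,q6}} U4={{q1},{q3},{q4},{q1,q3},{q1,q4},{q1,q6},{q2,q4},{q3,q4},{q3,q6},{q4,q6},{q1,q3,q4},{q1,q3,q6},{q2,q4,q6}} U5={{q3},{q1,q3},{q3,q4},{q3,q6},{q1,q3,q4},{q1,q3,q6}} U6={{q2},{q3},{q4},{q1,q3},{q1,q4},{q2,q4},{q2,q6},{q3,q4},{q3,q6},{q4,q6},{q1,q3,q4},{q1,q3,q6},{q2,q4,q6}}
  U13={{q1,q6},{q2,q6},{q1,q3,q6},{q2,q4,q6}} U14={{q1,q6},{q3,q6},{q4,q6},{q1,q3,q6},{q2,q4,q6}} U15={{q3,q6},{q1,q3,q6}} U16={{q2,q6},{q3,q6},{q4,q6},{q1,q3,q6},{q2,q4,q6}} U34={{q1},{q1,q3},{q1,q4},{q1,q6},{q2,q4},{q1,q3,q4},{q1,q3,q6},{q2,q4,q6}} U35={{q1,q3},{q1,q3,q4},{q1,q3,q6}} U36={{q2},{q1,q3},{q1,q4},{q2,q4},{q2,q6},{q1,q3,q4},{q1,q3,q6},{q2,q4,q6}} U45={{q3},{q1,q3},{q3,q4},{q3,q6},{q1,q3,q4},{q1,q3,q6}} U46={{q3},{q4},{q1,q3},{q1,q4},{q2,q4},{q3,q4},{q3,q6},{q4,q6},{q1,q3,q4},{q1,q3,q6},{q2,q4,q6}} U56={{q3},{q1,q3},{q3,q4},{q3,q6},{q1,q3,q4},{q1,q3,q6}}
  U134={{q1,q6},{q1,q3,q6},{q2,q4,q6}} U135={{q1,q3,q6}} U136={{q2,q6},{q1,q3,q6},{q2,q4,q6}} U145={{q3,q6},{q1,q3,q6}} U146={{q3,q6},{q4,q6},{q1,q3,q6},{q2,q4,q6}} U156={{q3,q6},{q1,q3,q6}} U345={{q1,q3},{q1,q3,q4},{q1,q3,q6}} U346={{q1,q3},{q1,q4},{q2,q4},{q1,q3,q4},{q1,q3,q6},{q2,q4,q6}} U356={{q1,q3},{q1,q3,q4},{q1,q3,q6}} U456={{q3},{q1,q3},{q3,q4},{q3,q6},{q1,q3,q4},{q1,q3,q6}}
  U1345={{q1,q3,q6}} U1346={{q1,q3,q6},{q2,q4,q6}} U1356={{q1,q3,q6}} U1456={{q3,q6},{q1,q3,q6}} U3456={{q1,q3},{q1,q3,q4},{q1,q3,q6}}
  U13456={{q1,q3,q6}}
components per intersection:
  U1: {{q6},{q1,q6},{q2,q6},{q3,q6},{q4,q6},{q1,q3,q6},{q2,q4,q6}}
  U2: {{q5}}
  U3: {{q1},{q1,q3},{q1,q4},{q1,q6},{q1,q3,q4},{q1,q3,q6}} {{q2},{q2,q4},{q2,q6},{q2,q4,q6}}
  U4: {{q1},{q3},{q4},{q1,q3},{q1,q4},{q1,q6},{q2,q4},{q3,q4},{q3,q6},{q4,q6},{q1,q3,q4},{q1,q3,q6},{q2,q4,q6}}
  U5: {{q3},{q1,q3},{q3,q4},{q3,q6},{q1,q3,q4},{q1,q3,q6}}
  U6: {{q2},{q3},{q4},{q1,q3},{q1,q4},{q2,q4},{q2,q6},{q3,q4},{q3,q6},{q4,q6},{q1,q3,q4},{q1,q3,q6},{q2,q4,q6}}
  U13: {{q1,q6},{q1,q3,q6}} {{q2,q6},{q2,q4,q6}}
  U14: {{q1,q6},{q3,q6},{q1,q3,q6}} {{q4,q6},{q2,q4,q6}}
  U15: {{q3,q6},{q1,q3,q6}}
  U16: {{q2,q6},{q4,q6},{q2,q4,q6}} {{q3,q6},{q1,q3,q6}}
  U34: {{q1},{q1,q3},{q1,q4},{q1,q6},{q1,q3,q4},{q1,q3,q6}} {{q2,q4},{q2,q4,q6}}
  U35: {{q1,q3},{q1,q3,q4},{q1,q3,q6}}
  U36: {{q2},{q2,q4},{q2,q6},{q2,q4,q6}} {{q1,q3},{q1,q4},{q1,q3,q4},{q1,q3,q6}}
  U45: {{q3},{q1,q3},{q3,q4},{q3,q6},{q1,q3,q4},{q1,q3,q6}}
  U46: {{q3},{q4},{q1,q3},{q1,q4},{q2,q4},{q3,q4},{q3,q6},{q4,q6},{q1,q3,q4},{q1,q3,q6},{q2,q4,q6}}
  U56: {{q3},{q1,q3},{q3,q4},{q3,q6},{q1,q3,q4},{q1,q3,q6}}
  U134: {{q1,q6},{q1,q3,q6}} {{q2,q4,q6}}
  U135: {{q1,q3,q6}}
  U136: {{q2,q6},{q2,q4,q6}} {{q1,q3,q6}}
  U145: {{q3,q6},{q1,q3,q6}}
  U146: {{q3,q6},{q1,q3,q6}} {{q4,q6},{q2,q4,q6}}
  U156: {{q3,q6},{q1,q3,q6}}
  U345: {{q1,q3},{q1,q3,q4},{q1,q3,q6}}
  U346: {{q1,q3},{q1,q4},{q1,q3,q4},{q1,q3,q6}} {{q2,q4},{q2,q4,q6}}
  U356: {{q1,q3},{q1,q3,q4},{q1,q3,q6}}
  U456: {{q3},{q1,q3},{q3,q4},{q3,q6},{q1,q3,q4},{q1,q3,q6}}
  U1345: {{q1,q3,q6}}
  U1346: {{q1,q3,q6}} {{q2,q4,q6}}
  U1356: {{q1,q3,q6}}
  U1456: {{q3,q6},{q1,q3,q6}}
  U3456: {{q1,q3},{q1,q3,q4},{q1,q3,q6}}
  U13456: {{q1,q3,q6}}
C dims 7,15,14,6; δ0: rk 5, SNF 1^5; δ1: rk 9, SNF 1^9; δ2: rk 5, SNF 1^5
Ȟ^0: (7−5)−0=2 ⇒ Z^2
Ȟ^1: (15−9)−5=1 ⇒ Z
Ȟ^2: (14−5)−9=0 ⇒ 0

Ȟ^0(U;F) ≅ Z^2, Ȟ^1(U;F) ≅ Z, Ȟ^2(U;F) ≅ 0


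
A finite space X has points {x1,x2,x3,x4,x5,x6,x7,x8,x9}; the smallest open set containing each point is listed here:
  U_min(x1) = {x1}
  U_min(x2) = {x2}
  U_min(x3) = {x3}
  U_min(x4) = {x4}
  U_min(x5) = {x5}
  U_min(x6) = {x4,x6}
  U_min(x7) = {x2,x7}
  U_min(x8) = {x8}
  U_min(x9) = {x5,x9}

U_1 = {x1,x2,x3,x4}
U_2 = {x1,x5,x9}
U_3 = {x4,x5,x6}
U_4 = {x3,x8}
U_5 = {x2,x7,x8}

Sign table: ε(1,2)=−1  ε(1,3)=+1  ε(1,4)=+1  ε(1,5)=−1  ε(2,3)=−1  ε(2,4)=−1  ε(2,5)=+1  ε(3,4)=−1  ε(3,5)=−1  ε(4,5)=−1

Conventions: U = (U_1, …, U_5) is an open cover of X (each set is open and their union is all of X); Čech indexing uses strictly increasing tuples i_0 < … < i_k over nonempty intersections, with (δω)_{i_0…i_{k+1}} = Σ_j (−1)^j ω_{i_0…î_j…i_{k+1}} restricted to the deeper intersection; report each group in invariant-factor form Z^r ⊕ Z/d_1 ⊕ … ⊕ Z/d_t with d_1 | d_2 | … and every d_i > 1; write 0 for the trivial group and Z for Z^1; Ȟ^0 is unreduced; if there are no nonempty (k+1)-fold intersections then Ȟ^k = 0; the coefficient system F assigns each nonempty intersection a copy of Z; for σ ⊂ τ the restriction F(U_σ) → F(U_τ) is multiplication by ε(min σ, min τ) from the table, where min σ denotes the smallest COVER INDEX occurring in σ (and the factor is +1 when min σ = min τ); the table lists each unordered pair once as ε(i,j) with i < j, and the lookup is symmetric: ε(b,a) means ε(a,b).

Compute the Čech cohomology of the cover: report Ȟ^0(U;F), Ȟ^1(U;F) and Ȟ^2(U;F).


nerve simplices:
  U12={x1} U13={x4} U14={x3} U15={x2} U23={x5} U45={x8}
C dims 5,6; δ0: rk 4, SNF 1^4
degree 0: 5−4−0 = 1 → Ȟ^0 ≅ Z
degree 1: 6−0−4 = 2 → Ȟ^1 ≅ Z^2
degree 2: 0−0−0 = 0 → Ȟ^2 ≅ 0

Ȟ^0 = Z, Ȟ^1 = Z^2, Ȟ^2 = 0


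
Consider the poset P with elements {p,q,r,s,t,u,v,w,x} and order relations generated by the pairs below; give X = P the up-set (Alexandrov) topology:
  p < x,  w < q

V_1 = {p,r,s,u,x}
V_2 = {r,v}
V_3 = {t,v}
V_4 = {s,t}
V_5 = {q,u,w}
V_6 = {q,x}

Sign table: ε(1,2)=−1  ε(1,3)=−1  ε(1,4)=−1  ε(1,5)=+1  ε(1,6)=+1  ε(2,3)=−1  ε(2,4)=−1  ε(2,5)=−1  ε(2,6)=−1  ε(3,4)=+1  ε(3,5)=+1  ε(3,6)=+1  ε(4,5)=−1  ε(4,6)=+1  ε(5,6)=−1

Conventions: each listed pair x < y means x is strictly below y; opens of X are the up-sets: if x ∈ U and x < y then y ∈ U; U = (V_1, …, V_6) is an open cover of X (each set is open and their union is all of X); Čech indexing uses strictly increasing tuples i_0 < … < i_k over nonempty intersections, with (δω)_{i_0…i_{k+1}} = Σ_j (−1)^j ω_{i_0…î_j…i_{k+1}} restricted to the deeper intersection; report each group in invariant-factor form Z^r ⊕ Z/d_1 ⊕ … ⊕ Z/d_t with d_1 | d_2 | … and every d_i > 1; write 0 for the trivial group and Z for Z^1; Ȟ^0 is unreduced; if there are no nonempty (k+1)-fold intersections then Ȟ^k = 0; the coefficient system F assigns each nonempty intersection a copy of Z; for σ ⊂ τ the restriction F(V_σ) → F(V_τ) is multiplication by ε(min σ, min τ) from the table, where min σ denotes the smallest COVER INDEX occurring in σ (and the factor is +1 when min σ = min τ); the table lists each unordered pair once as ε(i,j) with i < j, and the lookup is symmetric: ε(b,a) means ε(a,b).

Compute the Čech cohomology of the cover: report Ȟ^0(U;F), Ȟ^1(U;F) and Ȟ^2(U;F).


cover nerve:
  V12={r} V14={s} V15={u} V16={x} V23={v} V34={t} V56={q}
C dims 6,7; δ0: rk 6, SNF 1^5·2
Ȟ^0: (6−6)−0=0 ⇒ 0
Ȟ^1: (7−0)−6=1 plus torsion [2] ⇒ Z ⊕ Z/2
Ȟ^2: (0−0)−0=0 ⇒ 0

Ȟ^0 = 0,  Ȟ^1 = Z ⊕ Z/2,  Ȟ^2 = 0


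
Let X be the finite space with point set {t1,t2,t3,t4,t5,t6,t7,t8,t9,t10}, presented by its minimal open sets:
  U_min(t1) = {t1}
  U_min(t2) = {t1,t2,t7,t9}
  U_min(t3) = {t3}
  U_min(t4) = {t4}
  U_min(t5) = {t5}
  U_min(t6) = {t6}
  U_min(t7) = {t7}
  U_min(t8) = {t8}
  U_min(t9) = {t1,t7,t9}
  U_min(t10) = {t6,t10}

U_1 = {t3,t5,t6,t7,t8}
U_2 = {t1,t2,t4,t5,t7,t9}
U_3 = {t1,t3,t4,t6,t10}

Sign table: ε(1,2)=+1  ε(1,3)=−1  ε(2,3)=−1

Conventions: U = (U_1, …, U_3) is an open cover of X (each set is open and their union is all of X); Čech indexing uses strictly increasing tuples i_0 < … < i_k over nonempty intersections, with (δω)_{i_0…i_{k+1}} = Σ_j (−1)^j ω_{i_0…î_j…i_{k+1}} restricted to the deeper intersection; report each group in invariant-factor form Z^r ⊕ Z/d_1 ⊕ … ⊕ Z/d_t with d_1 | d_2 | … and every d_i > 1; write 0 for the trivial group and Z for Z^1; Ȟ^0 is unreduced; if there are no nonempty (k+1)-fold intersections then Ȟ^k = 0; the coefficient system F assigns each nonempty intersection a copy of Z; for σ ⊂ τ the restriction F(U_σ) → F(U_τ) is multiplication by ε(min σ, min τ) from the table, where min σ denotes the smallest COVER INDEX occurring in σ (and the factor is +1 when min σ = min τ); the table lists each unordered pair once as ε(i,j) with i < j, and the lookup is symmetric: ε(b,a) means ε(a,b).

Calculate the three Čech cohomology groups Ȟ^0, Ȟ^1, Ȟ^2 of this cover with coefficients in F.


Ȟ^0(U;F) ≅ Z,  Ȟ^1(U;F) ≅ Z,  Ȟ^2(U;F) ≅ 0

nonempty overlaps:
  U12={t5,t7} U13={t3,t6} U23={t1,t4}
C dims 3,3; δ0: rk 2, SNF 1^2
degree 0: 3−2−0 = 1 → Ȟ^0 ≅ Z
degree 1: 3−0−2 = 1 → Ȟ^1 ≅ Z
degree 2: 0−0−0 = 0 → Ȟ^2 ≅ 0


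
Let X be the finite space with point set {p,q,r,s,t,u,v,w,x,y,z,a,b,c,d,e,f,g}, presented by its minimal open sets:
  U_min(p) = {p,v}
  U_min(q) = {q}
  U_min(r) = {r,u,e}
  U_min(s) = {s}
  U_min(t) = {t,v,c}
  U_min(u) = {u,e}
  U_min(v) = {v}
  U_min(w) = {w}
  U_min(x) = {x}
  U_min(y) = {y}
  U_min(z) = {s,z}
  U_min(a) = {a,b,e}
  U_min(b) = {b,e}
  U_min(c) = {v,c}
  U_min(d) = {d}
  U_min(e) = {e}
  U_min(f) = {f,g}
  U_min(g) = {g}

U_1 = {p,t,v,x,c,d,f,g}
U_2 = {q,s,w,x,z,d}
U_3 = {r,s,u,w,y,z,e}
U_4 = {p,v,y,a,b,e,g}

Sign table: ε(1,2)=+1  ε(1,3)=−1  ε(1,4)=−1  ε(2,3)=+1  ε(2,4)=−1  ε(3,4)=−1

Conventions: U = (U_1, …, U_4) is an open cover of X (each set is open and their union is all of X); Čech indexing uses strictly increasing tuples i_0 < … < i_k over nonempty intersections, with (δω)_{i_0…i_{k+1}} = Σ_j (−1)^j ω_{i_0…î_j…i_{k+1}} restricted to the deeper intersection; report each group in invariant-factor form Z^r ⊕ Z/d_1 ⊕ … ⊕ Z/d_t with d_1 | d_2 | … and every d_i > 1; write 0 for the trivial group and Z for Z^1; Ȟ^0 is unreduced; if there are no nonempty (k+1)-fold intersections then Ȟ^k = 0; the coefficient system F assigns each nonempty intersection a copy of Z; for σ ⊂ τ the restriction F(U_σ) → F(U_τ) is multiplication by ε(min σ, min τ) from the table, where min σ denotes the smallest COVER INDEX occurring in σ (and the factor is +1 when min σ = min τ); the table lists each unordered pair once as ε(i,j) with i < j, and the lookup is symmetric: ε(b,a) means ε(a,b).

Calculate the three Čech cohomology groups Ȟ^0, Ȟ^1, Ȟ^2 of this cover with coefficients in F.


nerve simplices:
  U12={x,d} U14={p,v,g} U23={s,w,z} U34={y,e}
C dims 4,4; δ0: rk 3, SNF 1^3
degree 0: 4−3−0 = 1 → Ȟ^0 ≅ Z
degree 1: 4−0−3 = 1 → Ȟ^1 ≅ Z
degree 2: 0−0−0 = 0 → Ȟ^2 ≅ 0

Ȟ^0 = Z, Ȟ^1 = Z, Ȟ^2 = 0


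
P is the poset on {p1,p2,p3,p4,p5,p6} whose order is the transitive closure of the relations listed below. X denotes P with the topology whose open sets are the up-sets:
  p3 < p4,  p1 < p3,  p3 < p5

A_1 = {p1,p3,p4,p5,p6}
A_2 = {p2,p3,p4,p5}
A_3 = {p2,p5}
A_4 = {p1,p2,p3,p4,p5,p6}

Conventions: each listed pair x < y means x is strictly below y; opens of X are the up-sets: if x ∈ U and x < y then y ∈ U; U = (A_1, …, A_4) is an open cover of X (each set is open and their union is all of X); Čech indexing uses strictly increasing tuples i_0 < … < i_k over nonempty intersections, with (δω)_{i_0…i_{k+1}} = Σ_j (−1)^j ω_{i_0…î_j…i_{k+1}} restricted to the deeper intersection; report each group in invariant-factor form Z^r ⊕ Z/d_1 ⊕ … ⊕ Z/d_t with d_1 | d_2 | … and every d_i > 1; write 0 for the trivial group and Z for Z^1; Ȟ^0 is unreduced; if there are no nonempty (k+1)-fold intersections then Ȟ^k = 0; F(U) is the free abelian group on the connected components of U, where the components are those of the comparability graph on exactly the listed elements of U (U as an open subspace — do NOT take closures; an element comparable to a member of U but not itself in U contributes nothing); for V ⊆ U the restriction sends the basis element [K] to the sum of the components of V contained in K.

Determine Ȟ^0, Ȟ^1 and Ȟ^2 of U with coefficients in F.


Ȟ^0 ≅ Z^3,  Ȟ^1 ≅ 0,  Ȟ^2 ≅ 0

nonempty overlaps:
  A12={p3,p4,p5} A13={p5} A14={p1,p3,p4,p5,p6} A23={p2,p5} A24={p2,p3,p4,p5} A34={p2,p5}
  A123={p5} A124={p3,p4,p5} A134={p5} A234={p2,p5}
  A1234={p5}
components per intersection:
  A1: {p1,p3,p4,p5} {p6}
  A2: {p2} {p3,p4,p5}
  A3: {p2} {p5}
  A4: {p1,p3,p4,p5} {p2} {p6}
  A12: {p3,p4,p5}
  A13: {p5}
  A14: {p1,p3,p4,p5} {p6}
  A23: {p2} {p5}
  A24: {p2} {p3,p4,p5}
  A34: {p2} {p5}
  A123: {p5}
  A124: {p3,p4,p5}
  A134: {p5}
  A234: {p2} {p5}
  A1234: {p5}
C dims 9,10,5,1; δ0: rk 6, SNF 1^6; δ1: rk 4, SNF 1^4; δ2: rk 1, SNF 1^1
degree 0: 9−6−0 = 3 → Ȟ^0 ≅ Z^3
degree 1: 10−4−6 = 0 → Ȟ^1 ≅ 0
degree 2: 5−1−4 = 0 → Ȟ^2 ≅ 0


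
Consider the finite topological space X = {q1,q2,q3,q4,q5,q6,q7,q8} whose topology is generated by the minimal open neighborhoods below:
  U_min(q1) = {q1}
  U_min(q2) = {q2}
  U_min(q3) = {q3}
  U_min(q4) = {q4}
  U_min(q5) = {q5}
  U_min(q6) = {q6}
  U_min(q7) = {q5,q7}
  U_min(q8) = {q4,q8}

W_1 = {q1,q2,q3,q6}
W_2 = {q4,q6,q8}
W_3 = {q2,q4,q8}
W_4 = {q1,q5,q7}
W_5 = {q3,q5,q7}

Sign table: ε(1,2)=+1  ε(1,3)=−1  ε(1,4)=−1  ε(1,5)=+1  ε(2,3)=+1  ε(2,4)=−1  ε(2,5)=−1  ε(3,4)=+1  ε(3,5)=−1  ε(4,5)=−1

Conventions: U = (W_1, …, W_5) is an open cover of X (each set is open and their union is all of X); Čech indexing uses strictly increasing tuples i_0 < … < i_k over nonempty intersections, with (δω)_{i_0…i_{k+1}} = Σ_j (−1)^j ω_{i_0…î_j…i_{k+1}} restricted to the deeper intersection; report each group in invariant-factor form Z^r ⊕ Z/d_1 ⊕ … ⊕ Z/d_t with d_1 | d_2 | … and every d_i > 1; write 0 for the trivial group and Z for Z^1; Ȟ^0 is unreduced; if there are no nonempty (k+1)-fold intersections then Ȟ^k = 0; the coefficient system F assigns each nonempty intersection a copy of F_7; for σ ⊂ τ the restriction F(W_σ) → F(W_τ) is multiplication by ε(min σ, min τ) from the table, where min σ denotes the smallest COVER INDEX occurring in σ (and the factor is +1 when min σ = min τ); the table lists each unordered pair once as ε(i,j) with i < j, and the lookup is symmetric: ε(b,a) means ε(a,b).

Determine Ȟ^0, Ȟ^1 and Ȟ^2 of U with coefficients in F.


intersection data:
  W12={q6} W13={q2} W14={q1} W15={q3} W23={q4,q8} W45={q5,q7}
C dims 5,6; δ0: rk_F7 5
Ȟ^0 = (5 − 5) − 0 = 0, so Ȟ^0 ≅ 0
Ȟ^1 = (6 − 0) − 5 = 1, so Ȟ^1 ≅ Z/7
Ȟ^2 = (0 − 0) − 0 = 0, so Ȟ^2 ≅ 0

Ȟ^0(U;F) ≅ 0,  Ȟ^1(U;F) ≅ Z/7,  Ȟ^2(U;F) ≅ 0


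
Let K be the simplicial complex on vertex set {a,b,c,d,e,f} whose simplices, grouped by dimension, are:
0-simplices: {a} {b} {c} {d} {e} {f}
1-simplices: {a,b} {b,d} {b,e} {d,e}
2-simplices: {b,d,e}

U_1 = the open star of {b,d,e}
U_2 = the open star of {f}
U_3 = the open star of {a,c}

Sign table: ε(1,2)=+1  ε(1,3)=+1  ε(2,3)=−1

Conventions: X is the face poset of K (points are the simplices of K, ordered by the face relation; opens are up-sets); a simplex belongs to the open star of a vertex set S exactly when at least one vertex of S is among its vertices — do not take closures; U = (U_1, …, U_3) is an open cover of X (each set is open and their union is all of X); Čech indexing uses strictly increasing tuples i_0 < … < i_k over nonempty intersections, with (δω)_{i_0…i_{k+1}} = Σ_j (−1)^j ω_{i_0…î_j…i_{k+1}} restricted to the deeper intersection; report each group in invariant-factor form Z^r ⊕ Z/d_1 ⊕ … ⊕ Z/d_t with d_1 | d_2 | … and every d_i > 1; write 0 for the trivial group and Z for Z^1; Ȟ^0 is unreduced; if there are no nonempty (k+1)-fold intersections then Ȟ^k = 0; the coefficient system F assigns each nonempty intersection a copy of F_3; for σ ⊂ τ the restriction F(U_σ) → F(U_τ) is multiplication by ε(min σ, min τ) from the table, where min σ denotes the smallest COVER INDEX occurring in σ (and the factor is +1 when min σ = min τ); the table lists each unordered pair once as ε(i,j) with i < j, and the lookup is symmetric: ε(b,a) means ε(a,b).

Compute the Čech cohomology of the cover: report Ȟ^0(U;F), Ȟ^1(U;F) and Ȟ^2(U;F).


nonempty intersections:
  U1={{b},{d},{e},{a,b},{b,d},{b,e},{d,e},{b,d,e}} U2={{f}} U3={{a},{c},{a,b}}
  U13={{a,b}}
C dims 3,1; δ0: rk_F3 1
Ȟ^0: (3−1)−0=2 ⇒ Z/3 ⊕ Z/3
Ȟ^1: (1−0)−1=0 ⇒ 0
Ȟ^2: (0−0)−0=0 ⇒ 0

Ȟ^0(U;F) ≅ Z/3 ⊕ Z/3, Ȟ^1(U;F) ≅ 0, Ȟ^2(U;F) ≅ 0


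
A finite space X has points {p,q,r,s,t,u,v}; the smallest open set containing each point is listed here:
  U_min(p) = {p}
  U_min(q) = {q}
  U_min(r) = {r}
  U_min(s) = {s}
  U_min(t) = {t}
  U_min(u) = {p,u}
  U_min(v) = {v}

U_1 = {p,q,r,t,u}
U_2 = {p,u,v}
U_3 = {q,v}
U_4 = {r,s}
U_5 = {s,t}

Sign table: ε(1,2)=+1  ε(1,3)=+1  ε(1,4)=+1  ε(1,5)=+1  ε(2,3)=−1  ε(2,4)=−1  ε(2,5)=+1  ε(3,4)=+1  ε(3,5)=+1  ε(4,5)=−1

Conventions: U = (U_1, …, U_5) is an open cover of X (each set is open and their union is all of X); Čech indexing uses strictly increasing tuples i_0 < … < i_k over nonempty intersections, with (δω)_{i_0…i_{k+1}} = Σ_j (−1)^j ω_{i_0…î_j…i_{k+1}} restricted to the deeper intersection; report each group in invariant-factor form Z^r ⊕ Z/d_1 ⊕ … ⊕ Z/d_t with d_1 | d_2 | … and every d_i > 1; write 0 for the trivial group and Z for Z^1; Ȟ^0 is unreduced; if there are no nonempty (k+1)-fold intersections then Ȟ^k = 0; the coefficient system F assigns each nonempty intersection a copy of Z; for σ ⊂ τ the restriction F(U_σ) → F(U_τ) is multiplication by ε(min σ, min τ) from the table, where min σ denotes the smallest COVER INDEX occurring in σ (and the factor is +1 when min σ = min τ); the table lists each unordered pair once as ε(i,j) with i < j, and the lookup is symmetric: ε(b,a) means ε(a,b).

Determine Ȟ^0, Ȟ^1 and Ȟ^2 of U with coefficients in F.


cover nerve:
  U12={p,u} U13={q} U14={r} U15={t} U23={v} U45={s}
C dims 5,6; δ0: rk 5, SNF 1^4·2
Ȟ^0: (5−5)−0=0 ⇒ 0
Ȟ^1: (6−0)−5=1 plus torsion [2] ⇒ Z ⊕ Z/2
Ȟ^2: (0−0)−0=0 ⇒ 0

Ȟ^0 = 0; Ȟ^1 = Z ⊕ Z/2; Ȟ^2 = 0


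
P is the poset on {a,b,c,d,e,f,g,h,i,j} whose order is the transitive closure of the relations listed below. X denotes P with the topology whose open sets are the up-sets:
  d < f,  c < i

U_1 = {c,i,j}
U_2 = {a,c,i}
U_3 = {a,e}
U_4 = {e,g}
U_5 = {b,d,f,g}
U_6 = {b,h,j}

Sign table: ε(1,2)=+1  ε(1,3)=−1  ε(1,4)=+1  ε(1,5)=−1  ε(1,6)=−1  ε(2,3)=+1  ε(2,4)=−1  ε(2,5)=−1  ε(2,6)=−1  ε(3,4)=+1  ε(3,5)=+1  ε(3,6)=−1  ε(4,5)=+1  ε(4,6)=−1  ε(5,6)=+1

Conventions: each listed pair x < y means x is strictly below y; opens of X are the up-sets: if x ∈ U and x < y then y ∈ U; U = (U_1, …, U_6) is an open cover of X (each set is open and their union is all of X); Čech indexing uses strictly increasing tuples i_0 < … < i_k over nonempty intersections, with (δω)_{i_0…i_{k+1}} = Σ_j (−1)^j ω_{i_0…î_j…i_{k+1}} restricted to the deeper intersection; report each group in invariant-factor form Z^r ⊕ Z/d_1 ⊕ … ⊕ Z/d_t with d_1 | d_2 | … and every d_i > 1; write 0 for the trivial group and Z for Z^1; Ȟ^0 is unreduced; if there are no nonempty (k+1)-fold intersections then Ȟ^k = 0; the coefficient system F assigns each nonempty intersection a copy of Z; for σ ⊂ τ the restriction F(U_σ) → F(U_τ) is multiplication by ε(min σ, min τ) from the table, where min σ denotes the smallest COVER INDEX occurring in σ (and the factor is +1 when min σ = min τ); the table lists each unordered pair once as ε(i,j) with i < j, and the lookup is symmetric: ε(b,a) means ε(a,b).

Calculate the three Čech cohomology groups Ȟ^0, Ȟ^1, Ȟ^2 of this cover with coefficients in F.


Ȟ^0 ≅ 0,  Ȟ^1 ≅ Z/2,  Ȟ^2 ≅ 0

nerve simplices:
  U12={c,i} U16={j} U23={a} U34={e} U45={g} U56={b}
C dims 6,6; δ0: rk 6, SNF 1^5·2
degree 0: 6−6−0 = 0 → Ȟ^0 ≅ 0
degree 1: 6−0−6 = 0 plus torsion [2] → Ȟ^1 ≅ Z/2
degree 2: 0−0−0 = 0 → Ȟ^2 ≅ 0


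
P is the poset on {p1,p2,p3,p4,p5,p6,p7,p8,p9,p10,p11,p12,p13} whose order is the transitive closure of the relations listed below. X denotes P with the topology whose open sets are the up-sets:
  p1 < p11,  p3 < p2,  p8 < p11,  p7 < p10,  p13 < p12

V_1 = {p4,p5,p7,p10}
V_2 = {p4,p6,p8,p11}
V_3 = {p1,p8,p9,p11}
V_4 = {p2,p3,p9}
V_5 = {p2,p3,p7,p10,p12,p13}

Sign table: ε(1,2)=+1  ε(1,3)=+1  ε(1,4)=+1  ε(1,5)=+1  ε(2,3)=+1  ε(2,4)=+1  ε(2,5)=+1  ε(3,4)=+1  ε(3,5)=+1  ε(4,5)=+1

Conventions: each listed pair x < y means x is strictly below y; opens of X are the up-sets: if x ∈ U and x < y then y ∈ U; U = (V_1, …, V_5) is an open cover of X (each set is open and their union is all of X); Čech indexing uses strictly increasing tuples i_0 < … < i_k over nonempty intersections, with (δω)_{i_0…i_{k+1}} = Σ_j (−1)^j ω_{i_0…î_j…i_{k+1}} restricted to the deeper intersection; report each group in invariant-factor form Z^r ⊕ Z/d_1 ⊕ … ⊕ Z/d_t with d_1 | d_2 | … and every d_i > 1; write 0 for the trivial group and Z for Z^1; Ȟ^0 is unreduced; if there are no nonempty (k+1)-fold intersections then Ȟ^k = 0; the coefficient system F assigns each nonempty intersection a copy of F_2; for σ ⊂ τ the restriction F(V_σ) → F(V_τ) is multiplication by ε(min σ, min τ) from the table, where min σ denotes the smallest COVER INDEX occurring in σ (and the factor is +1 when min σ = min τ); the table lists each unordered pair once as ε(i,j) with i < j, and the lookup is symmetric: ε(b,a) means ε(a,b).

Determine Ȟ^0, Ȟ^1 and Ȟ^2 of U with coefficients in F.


cover nerve:
  V12={p4} V15={p7,p10} V23={p8,p11} V34={p9} V45={p2,p3}
C dims 5,5; δ0: rk_F2 4
Ȟ^0: (5−4)−0=1 ⇒ Z/2
Ȟ^1: (5−0)−4=1 ⇒ Z/2
Ȟ^2: (0−0)−0=0 ⇒ 0

Ȟ^0 = Z/2,  Ȟ^1 = Z/2,  Ȟ^2 = 0


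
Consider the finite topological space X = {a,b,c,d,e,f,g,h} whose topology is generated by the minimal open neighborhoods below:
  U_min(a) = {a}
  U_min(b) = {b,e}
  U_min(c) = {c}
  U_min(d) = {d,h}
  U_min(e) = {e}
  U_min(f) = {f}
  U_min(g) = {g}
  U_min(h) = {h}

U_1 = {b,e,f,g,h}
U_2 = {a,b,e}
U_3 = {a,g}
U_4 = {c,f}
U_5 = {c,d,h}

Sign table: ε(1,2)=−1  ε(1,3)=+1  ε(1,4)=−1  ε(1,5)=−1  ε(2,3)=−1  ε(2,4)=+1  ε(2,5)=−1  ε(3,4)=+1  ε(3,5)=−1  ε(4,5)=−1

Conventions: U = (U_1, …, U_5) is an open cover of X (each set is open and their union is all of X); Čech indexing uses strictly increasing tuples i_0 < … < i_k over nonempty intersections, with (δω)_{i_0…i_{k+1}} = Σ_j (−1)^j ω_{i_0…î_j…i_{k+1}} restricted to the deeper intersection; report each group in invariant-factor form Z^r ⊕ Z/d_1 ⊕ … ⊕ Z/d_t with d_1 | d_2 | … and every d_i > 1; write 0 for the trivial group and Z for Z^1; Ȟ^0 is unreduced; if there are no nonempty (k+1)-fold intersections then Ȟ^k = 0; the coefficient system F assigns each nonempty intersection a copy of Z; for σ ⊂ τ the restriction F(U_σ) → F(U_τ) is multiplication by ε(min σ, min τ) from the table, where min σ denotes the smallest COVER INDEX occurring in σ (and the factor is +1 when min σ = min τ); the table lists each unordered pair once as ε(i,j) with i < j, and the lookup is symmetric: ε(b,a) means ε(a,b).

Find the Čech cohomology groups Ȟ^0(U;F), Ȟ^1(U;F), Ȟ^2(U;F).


Ȟ^0 ≅ 0,  Ȟ^1 ≅ Z ⊕ Z/2,  Ȟ^2 ≅ 0

nonempty overlaps:
  U12={b,e} U13={g} U14={f} U15={h} U23={a} U45={c}
C dims 5,6; δ0: rk 5, SNF 1^4·2
degree 0: 5−5−0 = 0 → Ȟ^0 ≅ 0
degree 1: 6−0−5 = 1 plus torsion [2] → Ȟ^1 ≅ Z ⊕ Z/2
degree 2: 0−0−0 = 0 → Ȟ^2 ≅ 0


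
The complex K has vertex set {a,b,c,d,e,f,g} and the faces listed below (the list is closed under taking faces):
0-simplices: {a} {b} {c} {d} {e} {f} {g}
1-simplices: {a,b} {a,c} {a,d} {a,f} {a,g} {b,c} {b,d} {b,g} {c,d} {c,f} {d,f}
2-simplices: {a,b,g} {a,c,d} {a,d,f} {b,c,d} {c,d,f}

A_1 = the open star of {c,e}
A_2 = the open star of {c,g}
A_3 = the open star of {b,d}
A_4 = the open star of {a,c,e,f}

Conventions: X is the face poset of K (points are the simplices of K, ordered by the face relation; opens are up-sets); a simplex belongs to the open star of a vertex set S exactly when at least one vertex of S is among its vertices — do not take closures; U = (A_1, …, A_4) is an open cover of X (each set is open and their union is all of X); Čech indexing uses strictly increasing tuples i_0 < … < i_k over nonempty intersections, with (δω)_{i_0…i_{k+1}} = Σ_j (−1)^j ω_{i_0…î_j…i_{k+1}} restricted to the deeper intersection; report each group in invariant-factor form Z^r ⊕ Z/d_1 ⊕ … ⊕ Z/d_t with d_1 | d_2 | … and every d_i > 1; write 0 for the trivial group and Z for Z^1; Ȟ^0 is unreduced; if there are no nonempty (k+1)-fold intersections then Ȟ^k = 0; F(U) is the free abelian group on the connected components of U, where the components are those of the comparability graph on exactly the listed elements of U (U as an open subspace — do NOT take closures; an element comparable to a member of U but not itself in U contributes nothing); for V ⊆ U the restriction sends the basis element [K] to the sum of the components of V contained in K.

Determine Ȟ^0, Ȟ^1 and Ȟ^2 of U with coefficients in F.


nerve simplices:
  A1={{c},{e},{a,c},{b,c},{c,d},{c,f},{a,c,d},{b,c,d},{c,d,f}} A2={{c},{g},{a,c},{a,g},{b,c},{b,g},{c,d},{c,f},{a,b,g},{a,c,d},{b,c,d},{c,d,f}} A3={{b},{d},{a,b},{a,d},{b,c},{b,d},{b,g},{c,d},{d,f},{a,b,g},{a,c,d},{a,d,f},{b,c,d},{c,d,f}} A4={{a},{c},{e},{f},{a,b},{a,c},{a,d},{a,f},{a,g},{b,c},{c,d},{c,f},{d,f},{a,b,g},{a,c,d},{a,d,f},{b,c,d},{c,d,f}}
  A12={{c},{a,c},{b,c},{c,d},{c,f},{a,c,d},{b,c,d},{c,d,f}} A13={{b,c},{c,d},{a,c,d},{b,c,d},{c,d,f}} A14={{c},{e},{a,c},{b,c},{c,d},{c,f},{a,c,d},{b,c,d},{c,d,f}} A23={{b,c},{b,g},{c,d},{a,b,g},{a,c,d},{b,c,d},{c,d,f}} A24={{c},{a,c},{a,g},{b,c},{c,d},{c,f},{a,b,g},{a,c,d},{b,c,d},{c,d,f}} A34={{a,b},{a,d},{b,c},{c,d},{d,f},{a,b,g},{a,c,d},{a,d,f},{b,c,d},{c,d,f}}
  A123={{b,c},{c,d},{a,c,d},{b,c,d},{c,d,f}} A124={{c},{a,c},{b,c},{c,d},{c,f},{a,c,d},{b,c,d},{c,d,f}} A134={{b,c},{c,d},{a,c,d},{b,c,d},{c,d,f}} A234={{b,c},{c,d},{a,b,g},{a,c,d},{b,c,d},{c,d,f}}
  A1234={{b,c},{c,d},{a,c,d},{b,c,d},{c,d,f}}
components per intersection:
  A1: {{c},{a,c},{b,c},{c,d},{c,f},{a,c,d},{b,c,d},{c,d,f}} {{e}}
  A2: {{c},{a,c},{b,c},{c,d},{c,f},{a,c,d},{b,c,d},{c,d,f}} {{g},{a,g},{b,g},{a,b,g}}
  A3: {{b},{d},{a,b},{a,d},{b,c},{b,d},{b,g},{c,d},{d,f},{a,b,g},{a,c,d},{a,d,f},{b,c,d},{c,d,f}}
  A4: {{a},{c},{f},{a,b},{a,c},{a,d},{a,f},{a,g},{b,c},{c,d},{c,f},{d,f},{a,b,g},{a,c,d},{a,d,f},{b,c,d},{c,d,f}} {{e}}
  A12: {{c},{a,c},{b,c},{c,d},{c,f},{a,c,d},{b,c,d},{c,d,f}}
  A13: {{b,c},{c,d},{a,c,d},{b,c,d},{c,d,f}}
  A14: {{c},{a,c},{b,c},{c,d},{c,f},{a,c,d},{b,c,d},{c,d,f}} {{e}}
  A23: {{b,c},{c,d},{a,c,d},{b,c,d},{c,d,f}} {{b,g},{a,b,g}}
  A24: {{c},{a,c},{b,c},{c,d},{c,f},{a,c,d},{b,c,d},{c,d,f}} {{a,g},{a,b,g}}
  A34: {{a,b},{a,b,g}} {{a,d},{b,c},{c,d},{d,f},{a,c,d},{a,d,f},{b,c,d},{c,d,f}}
  A123: {{b,c},{c,d},{a,c,d},{b,c,d},{c,d,f}}
  A124: {{c},{a,c},{b,c},{c,d},{c,f},{a,c,d},{b,c,d},{c,d,f}}
  A134: {{b,c},{c,d},{a,c,d},{b,c,d},{c,d,f}}
  A234: {{b,c},{c,d},{a,c,d},{b,c,d},{c,d,f}} {{a,b,g}}
  A1234: {{b,c},{c,d},{a,c,d},{b,c,d},{c,d,f}}
C dims 7,10,5,1; δ0: rk 5, SNF 1^5; δ1: rk 4, SNF 1^4; δ2: rk 1, SNF 1^1
degree 0: 7−5−0 = 2 → Ȟ^0 ≅ Z^2
degree 1: 10−4−5 = 1 → Ȟ^1 ≅ Z
degree 2: 5−1−4 = 0 → Ȟ^2 ≅ 0

Ȟ^0 ≅ Z^2, Ȟ^1 ≅ Z, Ȟ^2 ≅ 0
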